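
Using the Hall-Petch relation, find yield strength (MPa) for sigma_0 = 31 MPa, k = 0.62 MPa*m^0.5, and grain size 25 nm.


d = 25 nm = 2.5e-08 m
sqrt(d) = 0.0001581139
Hall-Petch contribution = k / sqrt(d) = 0.62 / 0.0001581139 = 3921.2 MPa
sigma = sigma_0 + k/sqrt(d) = 31 + 3921.2 = 3952.2 MPa

3952.2


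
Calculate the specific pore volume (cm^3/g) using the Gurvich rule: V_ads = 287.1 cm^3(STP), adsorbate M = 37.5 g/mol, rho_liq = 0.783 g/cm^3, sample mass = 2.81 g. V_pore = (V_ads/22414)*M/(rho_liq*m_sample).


Moles adsorbed n = V_ads / 22414 = 287.1 / 22414 = 1.280896e-02 mol
Liquid volume V_liq = n * M / rho_liq = 1.280896e-02 * 37.5 / 0.783 = 0.61346 cm^3
Specific pore volume V_pore = V_liq / m_sample = 0.61346 / 2.81
V_pore = 0.2183 cm^3/g

0.2183


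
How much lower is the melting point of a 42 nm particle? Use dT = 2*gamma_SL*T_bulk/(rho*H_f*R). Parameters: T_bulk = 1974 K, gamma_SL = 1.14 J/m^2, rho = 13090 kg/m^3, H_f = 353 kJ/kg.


Radius R = 42/2 = 21 nm = 2.1e-08 m
Convert H_f = 353 kJ/kg = 353000 J/kg
dT = 2 * gamma_SL * T_bulk / (rho * H_f * R)
dT = 2 * 1.14 * 1974 / (13090 * 353000 * 2.1e-08)
dT = 46.4 K

46.4


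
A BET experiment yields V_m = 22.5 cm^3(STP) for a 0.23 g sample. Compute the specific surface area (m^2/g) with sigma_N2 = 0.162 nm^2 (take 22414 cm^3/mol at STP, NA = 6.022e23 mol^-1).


Number of moles in monolayer = V_m / 22414 = 22.5 / 22414 = 0.00100384
Number of molecules = moles * NA = 0.00100384 * 6.022e23
SA = molecules * sigma / mass
SA = (22.5 / 22414) * 6.022e23 * 0.162e-18 / 0.23
SA = 425.8 m^2/g

425.8


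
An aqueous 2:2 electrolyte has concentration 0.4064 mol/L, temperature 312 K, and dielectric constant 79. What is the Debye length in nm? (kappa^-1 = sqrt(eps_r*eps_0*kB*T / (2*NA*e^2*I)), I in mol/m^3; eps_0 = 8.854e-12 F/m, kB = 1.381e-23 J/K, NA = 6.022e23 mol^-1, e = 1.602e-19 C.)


Ionic strength I = 0.4064 * 2^2 * 1000 = 1625.6 mol/m^3
kappa^-1 = sqrt(79 * 8.854e-12 * 1.381e-23 * 312 / (2 * 6.022e23 * (1.602e-19)^2 * 1625.6))
kappa^-1 = 0.245 nm

0.245


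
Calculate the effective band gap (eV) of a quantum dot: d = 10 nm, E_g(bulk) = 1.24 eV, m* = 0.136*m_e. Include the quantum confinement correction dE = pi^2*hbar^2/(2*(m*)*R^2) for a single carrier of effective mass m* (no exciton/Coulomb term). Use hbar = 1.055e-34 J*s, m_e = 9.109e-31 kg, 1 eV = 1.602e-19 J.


Radius R = 10/2 nm = 5e-09 m
Confinement energy dE = pi^2 * hbar^2 / (2 * m_eff * m_e * R^2)
dE = pi^2 * (1.055e-34)^2 / (2 * 0.136 * 9.109e-31 * (5e-09)^2) J, divided by 1.602e-19 J/eV
dE = 0.1107 eV
Total band gap = E_g(bulk) + dE = 1.24 + 0.1107 = 1.3507 eV

1.3507


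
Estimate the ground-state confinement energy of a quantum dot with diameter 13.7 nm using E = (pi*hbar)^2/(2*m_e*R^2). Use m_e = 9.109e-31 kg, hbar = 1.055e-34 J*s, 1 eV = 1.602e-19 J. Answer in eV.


Radius R = 13.7/2 = 6.85 nm = 6.85e-09 m
E = (pi * 1.055e-34)^2 / (2 * 9.109e-31 * (6.85e-09)^2)
E(J) = 1.28506e-21
E = E(J) / 1.602e-19 = 0.008 eV

0.008


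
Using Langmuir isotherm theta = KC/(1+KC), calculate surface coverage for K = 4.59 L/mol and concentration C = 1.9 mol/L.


Langmuir isotherm: theta = K*C / (1 + K*C)
K*C = 4.59 * 1.9 = 8.721
theta = 8.721 / (1 + 8.721) = 8.721 / 9.721
theta = 0.8971

0.8971


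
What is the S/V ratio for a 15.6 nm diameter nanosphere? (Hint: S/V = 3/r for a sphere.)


Radius r = 15.6/2 = 7.8 nm
S/V = 3 / r = 3 / 7.8
S/V = 0.3846 nm^-1

0.3846


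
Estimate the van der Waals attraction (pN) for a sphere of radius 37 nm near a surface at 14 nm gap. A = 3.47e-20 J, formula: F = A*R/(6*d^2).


Convert to SI: R = 37 nm = 3.7e-08 m, d = 14 nm = 1.4e-08 m
F = A * R / (6 * d^2)
F = 3.47e-20 * 3.7e-08 / (6 * (1.4e-08)^2)
F = 1.09175e-12 N = 1.092 pN

1.092


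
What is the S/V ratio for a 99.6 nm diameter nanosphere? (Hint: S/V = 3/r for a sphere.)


Radius r = 99.6/2 = 49.8 nm
S/V = 3 / r = 3 / 49.8
S/V = 0.0602 nm^-1

0.0602


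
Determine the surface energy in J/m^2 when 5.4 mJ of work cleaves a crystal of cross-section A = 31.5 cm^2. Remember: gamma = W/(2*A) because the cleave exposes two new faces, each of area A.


Convert: A = 31.5 cm^2 = 0.00315 m^2, W = 5.4 mJ = 0.0054 J
Cleaving exposes two faces of area A, so total new surface = 2*A and gamma = W / (2*A)
gamma = 0.0054 / (2 * 0.00315)
gamma = 0.857 J/m^2

0.857


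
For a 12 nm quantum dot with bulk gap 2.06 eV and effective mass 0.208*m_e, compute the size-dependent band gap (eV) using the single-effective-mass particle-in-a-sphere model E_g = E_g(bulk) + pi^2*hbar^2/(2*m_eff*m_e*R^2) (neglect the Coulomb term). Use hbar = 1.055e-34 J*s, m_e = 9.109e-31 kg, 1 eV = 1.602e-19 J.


Radius R = 12/2 nm = 6e-09 m
Confinement energy dE = pi^2 * hbar^2 / (2 * m_eff * m_e * R^2)
dE = pi^2 * (1.055e-34)^2 / (2 * 0.208 * 9.109e-31 * (6e-09)^2) J, divided by 1.602e-19 J/eV
dE = 0.0503 eV
Total band gap = E_g(bulk) + dE = 2.06 + 0.0503 = 2.1103 eV

2.1103


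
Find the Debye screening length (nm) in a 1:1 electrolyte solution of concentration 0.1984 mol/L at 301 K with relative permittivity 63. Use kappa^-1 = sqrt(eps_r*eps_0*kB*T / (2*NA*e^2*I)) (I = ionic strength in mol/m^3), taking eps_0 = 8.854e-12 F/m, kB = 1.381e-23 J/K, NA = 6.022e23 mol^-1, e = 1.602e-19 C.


Ionic strength I = 0.1984 * 1^2 * 1000 = 198.4 mol/m^3
kappa^-1 = sqrt(63 * 8.854e-12 * 1.381e-23 * 301 / (2 * 6.022e23 * (1.602e-19)^2 * 198.4))
kappa^-1 = 0.615 nm

0.615


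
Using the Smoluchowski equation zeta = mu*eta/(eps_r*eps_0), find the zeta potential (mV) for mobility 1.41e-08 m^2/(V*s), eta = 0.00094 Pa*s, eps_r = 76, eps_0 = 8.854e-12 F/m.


Smoluchowski equation: zeta = mu * eta / (eps_r * eps_0)
zeta = 1.41e-08 * 0.00094 / (76 * 8.854e-12)
zeta = 0.019697 V = 19.7 mV

19.7


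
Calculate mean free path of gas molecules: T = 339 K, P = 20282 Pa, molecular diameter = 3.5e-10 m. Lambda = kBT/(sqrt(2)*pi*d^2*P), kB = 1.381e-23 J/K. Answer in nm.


Mean free path: lambda = kB*T / (sqrt(2) * pi * d^2 * P)
lambda = 1.381e-23 * 339 / (sqrt(2) * pi * (3.5e-10)^2 * 20282)
lambda = 4.24113e-07 m
lambda = 424.11 nm

424.11


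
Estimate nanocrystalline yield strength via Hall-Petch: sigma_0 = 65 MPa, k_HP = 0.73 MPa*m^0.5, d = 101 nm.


d = 101 nm = 1.01e-07 m
sqrt(d) = 0.000317805
Hall-Petch contribution = k / sqrt(d) = 0.73 / 0.000317805 = 2297.0 MPa
sigma = sigma_0 + k/sqrt(d) = 65 + 2297.0 = 2362.0 MPa

2362.0


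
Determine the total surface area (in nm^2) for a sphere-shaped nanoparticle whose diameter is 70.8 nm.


Radius r = 70.8/2 = 35.4 nm
Surface area SA = 4 * pi * r^2
SA = 4 * pi * (35.4)^2
SA = 15747.67 nm^2

15747.67


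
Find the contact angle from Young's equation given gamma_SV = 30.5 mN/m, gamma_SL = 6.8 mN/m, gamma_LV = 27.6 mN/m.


cos(theta) = (gamma_SV - gamma_SL) / gamma_LV
cos(theta) = (30.5 - 6.8) / 27.6
cos(theta) = 0.858696
theta = arccos(0.858696) = 30.83 degrees

30.83


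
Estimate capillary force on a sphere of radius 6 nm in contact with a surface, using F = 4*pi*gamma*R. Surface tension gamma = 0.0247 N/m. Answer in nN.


Convert radius: R = 6 nm = 6e-09 m
F = 4 * pi * gamma * R
F = 4 * pi * 0.0247 * 6e-09
F = 1.86234e-09 N = 1.8623 nN

1.8623


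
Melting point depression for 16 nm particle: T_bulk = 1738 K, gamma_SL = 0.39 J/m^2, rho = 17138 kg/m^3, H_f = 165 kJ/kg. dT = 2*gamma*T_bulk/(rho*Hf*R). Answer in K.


Radius R = 16/2 = 8 nm = 8e-09 m
Convert H_f = 165 kJ/kg = 165000 J/kg
dT = 2 * gamma_SL * T_bulk / (rho * H_f * R)
dT = 2 * 0.39 * 1738 / (17138 * 165000 * 8e-09)
dT = 59.9 K

59.9


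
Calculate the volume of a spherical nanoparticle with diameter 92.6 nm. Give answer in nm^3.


Radius r = 92.6/2 = 46.3 nm
Volume V = (4/3) * pi * r^3
V = (4/3) * pi * (46.3)^3
V = 415749.35 nm^3

415749.35


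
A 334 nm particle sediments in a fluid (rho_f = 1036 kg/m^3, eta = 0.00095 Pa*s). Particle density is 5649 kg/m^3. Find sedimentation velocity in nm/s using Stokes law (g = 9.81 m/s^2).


Radius R = 334/2 nm = 1.67e-07 m
Density difference = 5649 - 1036 = 4613 kg/m^3
v = 2 * R^2 * (rho_p - rho_f) * g / (9 * eta)
v = 2 * (1.67e-07)^2 * 4613 * 9.81 / (9 * 0.00095)
v = 2.95222e-07 m/s = 295.2224 nm/s

295.2224


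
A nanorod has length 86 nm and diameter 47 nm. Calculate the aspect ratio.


Aspect ratio AR = length / diameter
AR = 86 / 47
AR = 1.83

1.83


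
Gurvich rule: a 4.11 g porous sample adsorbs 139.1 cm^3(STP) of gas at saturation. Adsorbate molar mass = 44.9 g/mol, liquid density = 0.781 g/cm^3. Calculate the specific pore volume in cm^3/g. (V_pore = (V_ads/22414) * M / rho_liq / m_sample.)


Moles adsorbed n = V_ads / 22414 = 139.1 / 22414 = 6.205943e-03 mol
Liquid volume V_liq = n * M / rho_liq = 6.205943e-03 * 44.9 / 0.781 = 0.35678 cm^3
Specific pore volume V_pore = V_liq / m_sample = 0.35678 / 4.11
V_pore = 0.0868 cm^3/g

0.0868


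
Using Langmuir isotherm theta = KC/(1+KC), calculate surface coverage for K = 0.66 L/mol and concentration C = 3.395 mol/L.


Langmuir isotherm: theta = K*C / (1 + K*C)
K*C = 0.66 * 3.395 = 2.2407
theta = 2.2407 / (1 + 2.2407) = 2.2407 / 3.2407
theta = 0.6914

0.6914


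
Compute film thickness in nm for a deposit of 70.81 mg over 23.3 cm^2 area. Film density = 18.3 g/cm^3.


Convert: m = 70.81 mg = 7.0810e-05 kg, A = 23.3 cm^2 = 2.3300e-03 m^2, rho = 18.3 g/cm^3 = 18300 kg/m^3
t = m / (A * rho)
t = 7.0810e-05 / (2.3300e-03 * 18300)
t = 1.6607e-06 m = 1660.7 nm

1660.7


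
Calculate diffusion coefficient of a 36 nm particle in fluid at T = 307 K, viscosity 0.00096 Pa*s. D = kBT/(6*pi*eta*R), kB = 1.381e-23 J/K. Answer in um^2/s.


Radius R = 36/2 = 18 nm = 1.8e-08 m
D = kB*T / (6*pi*eta*R)
D = 1.381e-23 * 307 / (6 * pi * 0.00096 * 1.8e-08)
D = 1.30163e-11 m^2/s = 13.016 um^2/s

13.016


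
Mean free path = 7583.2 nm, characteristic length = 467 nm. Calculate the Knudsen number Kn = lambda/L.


Knudsen number Kn = lambda / L
Kn = 7583.2 / 467
Kn = 16.2381

16.2381


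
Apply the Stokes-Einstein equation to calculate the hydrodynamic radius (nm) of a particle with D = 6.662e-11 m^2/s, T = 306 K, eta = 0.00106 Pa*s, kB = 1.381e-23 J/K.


Stokes-Einstein: R = kB*T / (6*pi*eta*D)
R = 1.381e-23 * 306 / (6 * pi * 0.00106 * 6.662e-11)
R = 3.17471e-09 m = 3.17 nm

3.17


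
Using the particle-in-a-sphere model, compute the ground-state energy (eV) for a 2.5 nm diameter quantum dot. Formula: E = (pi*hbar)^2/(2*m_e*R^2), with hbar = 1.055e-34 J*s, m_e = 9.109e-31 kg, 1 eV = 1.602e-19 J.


Radius R = 2.5/2 = 1.25 nm = 1.25e-09 m
E = (pi * 1.055e-34)^2 / (2 * 9.109e-31 * (1.25e-09)^2)
E(J) = 3.85908e-20
E = E(J) / 1.602e-19 = 0.2409 eV

0.2409


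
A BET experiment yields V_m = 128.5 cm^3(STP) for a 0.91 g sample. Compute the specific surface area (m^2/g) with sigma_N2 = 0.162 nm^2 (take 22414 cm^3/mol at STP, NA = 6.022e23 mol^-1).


Number of moles in monolayer = V_m / 22414 = 128.5 / 22414 = 0.00573302
Number of molecules = moles * NA = 0.00573302 * 6.022e23
SA = molecules * sigma / mass
SA = (128.5 / 22414) * 6.022e23 * 0.162e-18 / 0.91
SA = 614.6 m^2/g

614.6


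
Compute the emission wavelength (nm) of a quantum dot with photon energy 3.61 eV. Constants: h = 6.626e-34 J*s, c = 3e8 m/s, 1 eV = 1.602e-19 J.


Convert energy: E = 3.61 eV = 3.61 * 1.602e-19 = 5.78322e-19 J
lambda = h*c / E = 6.626e-34 * 3e8 / 5.78322e-19
lambda = 3.43719e-07 m = 343.7 nm

343.7


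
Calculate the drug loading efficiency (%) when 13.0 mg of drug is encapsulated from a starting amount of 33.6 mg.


Drug loading efficiency = (drug loaded / drug initial) * 100
DLE = 13.0 / 33.6 * 100
DLE = 0.3869 * 100
DLE = 38.69%

38.69


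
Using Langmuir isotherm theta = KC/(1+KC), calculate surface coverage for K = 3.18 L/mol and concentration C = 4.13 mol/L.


Langmuir isotherm: theta = K*C / (1 + K*C)
K*C = 3.18 * 4.13 = 13.1334
theta = 13.1334 / (1 + 13.1334) = 13.1334 / 14.1334
theta = 0.9292

0.9292


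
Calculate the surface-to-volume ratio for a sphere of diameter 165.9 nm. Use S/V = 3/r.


Radius r = 165.9/2 = 82.95 nm
S/V = 3 / r = 3 / 82.95
S/V = 0.0362 nm^-1

0.0362


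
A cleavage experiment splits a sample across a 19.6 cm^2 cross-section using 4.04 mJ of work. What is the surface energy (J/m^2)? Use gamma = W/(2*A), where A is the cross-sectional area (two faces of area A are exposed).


Convert: A = 19.6 cm^2 = 0.00196 m^2, W = 4.04 mJ = 0.00404 J
Cleaving exposes two faces of area A, so total new surface = 2*A and gamma = W / (2*A)
gamma = 0.00404 / (2 * 0.00196)
gamma = 1.031 J/m^2

1.031


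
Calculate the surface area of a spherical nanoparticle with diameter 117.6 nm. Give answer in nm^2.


Radius r = 117.6/2 = 58.8 nm
Surface area SA = 4 * pi * r^2
SA = 4 * pi * (58.8)^2
SA = 43447.47 nm^2

43447.47


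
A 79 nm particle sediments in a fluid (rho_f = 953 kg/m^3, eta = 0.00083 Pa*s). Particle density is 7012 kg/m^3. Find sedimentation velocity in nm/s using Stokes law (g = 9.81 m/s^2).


Radius R = 79/2 nm = 3.95e-08 m
Density difference = 7012 - 953 = 6059 kg/m^3
v = 2 * R^2 * (rho_p - rho_f) * g / (9 * eta)
v = 2 * (3.95e-08)^2 * 6059 * 9.81 / (9 * 0.00083)
v = 2.48298e-08 m/s = 24.8298 nm/s

24.8298


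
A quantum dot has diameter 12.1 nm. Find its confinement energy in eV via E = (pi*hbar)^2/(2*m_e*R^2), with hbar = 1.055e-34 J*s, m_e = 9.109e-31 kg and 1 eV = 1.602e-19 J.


Radius R = 12.1/2 = 6.05 nm = 6.05e-09 m
E = (pi * 1.055e-34)^2 / (2 * 9.109e-31 * (6.05e-09)^2)
E(J) = 1.64738e-21
E = E(J) / 1.602e-19 = 0.0103 eV

0.0103


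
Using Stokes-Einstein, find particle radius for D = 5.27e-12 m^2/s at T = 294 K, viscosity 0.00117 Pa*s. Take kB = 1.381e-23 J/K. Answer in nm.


Stokes-Einstein: R = kB*T / (6*pi*eta*D)
R = 1.381e-23 * 294 / (6 * pi * 0.00117 * 5.27e-12)
R = 3.49336e-08 m = 34.93 nm

34.93


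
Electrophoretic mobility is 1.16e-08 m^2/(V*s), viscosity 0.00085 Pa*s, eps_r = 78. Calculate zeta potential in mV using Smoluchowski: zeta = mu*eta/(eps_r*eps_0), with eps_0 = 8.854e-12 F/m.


Smoluchowski equation: zeta = mu * eta / (eps_r * eps_0)
zeta = 1.16e-08 * 0.00085 / (78 * 8.854e-12)
zeta = 0.014277 V = 14.28 mV

14.28


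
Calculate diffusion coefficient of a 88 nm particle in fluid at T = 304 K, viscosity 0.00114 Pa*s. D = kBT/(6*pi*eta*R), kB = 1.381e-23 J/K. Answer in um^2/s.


Radius R = 88/2 = 44 nm = 4.4e-08 m
D = kB*T / (6*pi*eta*R)
D = 1.381e-23 * 304 / (6 * pi * 0.00114 * 4.4e-08)
D = 4.44026e-12 m^2/s = 4.44 um^2/s

4.44


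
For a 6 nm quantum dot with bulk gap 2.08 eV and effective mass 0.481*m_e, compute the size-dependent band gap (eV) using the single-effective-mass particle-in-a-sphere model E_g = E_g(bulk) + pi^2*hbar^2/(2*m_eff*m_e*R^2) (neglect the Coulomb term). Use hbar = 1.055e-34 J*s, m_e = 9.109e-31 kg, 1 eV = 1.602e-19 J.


Radius R = 6/2 nm = 3e-09 m
Confinement energy dE = pi^2 * hbar^2 / (2 * m_eff * m_e * R^2)
dE = pi^2 * (1.055e-34)^2 / (2 * 0.481 * 9.109e-31 * (3e-09)^2) J, divided by 1.602e-19 J/eV
dE = 0.0869 eV
Total band gap = E_g(bulk) + dE = 2.08 + 0.0869 = 2.1669 eV

2.1669


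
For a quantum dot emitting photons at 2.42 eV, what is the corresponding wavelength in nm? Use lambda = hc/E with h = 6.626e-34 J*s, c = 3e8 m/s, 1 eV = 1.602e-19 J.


Convert energy: E = 2.42 eV = 2.42 * 1.602e-19 = 3.87684e-19 J
lambda = h*c / E = 6.626e-34 * 3e8 / 3.87684e-19
lambda = 5.12737e-07 m = 512.7 nm

512.7


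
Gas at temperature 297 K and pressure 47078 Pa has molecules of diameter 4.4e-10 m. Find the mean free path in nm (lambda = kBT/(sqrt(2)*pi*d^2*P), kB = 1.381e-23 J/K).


Mean free path: lambda = kB*T / (sqrt(2) * pi * d^2 * P)
lambda = 1.381e-23 * 297 / (sqrt(2) * pi * (4.4e-10)^2 * 47078)
lambda = 1.01289e-07 m
lambda = 101.29 nm

101.29


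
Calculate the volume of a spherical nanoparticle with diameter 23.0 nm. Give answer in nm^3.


Radius r = 23.0/2 = 11.5 nm
Volume V = (4/3) * pi * r^3
V = (4/3) * pi * (11.5)^3
V = 6370.63 nm^3

6370.63


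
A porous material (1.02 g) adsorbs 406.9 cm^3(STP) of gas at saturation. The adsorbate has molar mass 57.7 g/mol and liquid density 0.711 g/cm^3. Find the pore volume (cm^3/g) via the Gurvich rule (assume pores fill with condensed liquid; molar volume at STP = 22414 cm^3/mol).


Moles adsorbed n = V_ads / 22414 = 406.9 / 22414 = 1.815383e-02 mol
Liquid volume V_liq = n * M / rho_liq = 1.815383e-02 * 57.7 / 0.711 = 1.47324 cm^3
Specific pore volume V_pore = V_liq / m_sample = 1.47324 / 1.02
V_pore = 1.4444 cm^3/g

1.4444


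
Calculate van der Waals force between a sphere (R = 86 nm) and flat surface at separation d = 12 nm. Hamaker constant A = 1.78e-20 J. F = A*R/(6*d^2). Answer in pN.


Convert to SI: R = 86 nm = 8.6e-08 m, d = 12 nm = 1.2e-08 m
F = A * R / (6 * d^2)
F = 1.78e-20 * 8.6e-08 / (6 * (1.2e-08)^2)
F = 1.77176e-12 N = 1.772 pN

1.772


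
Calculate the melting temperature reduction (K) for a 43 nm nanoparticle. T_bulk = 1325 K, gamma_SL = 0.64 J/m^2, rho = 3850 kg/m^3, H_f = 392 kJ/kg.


Radius R = 43/2 = 21.5 nm = 2.15e-08 m
Convert H_f = 392 kJ/kg = 392000 J/kg
dT = 2 * gamma_SL * T_bulk / (rho * H_f * R)
dT = 2 * 0.64 * 1325 / (3850 * 392000 * 2.15e-08)
dT = 52.3 K

52.3


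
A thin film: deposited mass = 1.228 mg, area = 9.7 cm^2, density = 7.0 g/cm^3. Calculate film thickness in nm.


Convert: m = 1.228 mg = 1.2280e-06 kg, A = 9.7 cm^2 = 9.7000e-04 m^2, rho = 7.0 g/cm^3 = 7000 kg/m^3
t = m / (A * rho)
t = 1.2280e-06 / (9.7000e-04 * 7000)
t = 1.8085e-07 m = 180.9 nm

180.9


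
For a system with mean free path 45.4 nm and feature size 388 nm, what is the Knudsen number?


Knudsen number Kn = lambda / L
Kn = 45.4 / 388
Kn = 0.117

0.117


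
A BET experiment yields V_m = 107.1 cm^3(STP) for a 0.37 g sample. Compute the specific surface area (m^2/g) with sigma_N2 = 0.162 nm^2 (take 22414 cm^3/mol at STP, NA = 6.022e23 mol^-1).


Number of moles in monolayer = V_m / 22414 = 107.1 / 22414 = 0.00477826
Number of molecules = moles * NA = 0.00477826 * 6.022e23
SA = molecules * sigma / mass
SA = (107.1 / 22414) * 6.022e23 * 0.162e-18 / 0.37
SA = 1259.9 m^2/g

1259.9


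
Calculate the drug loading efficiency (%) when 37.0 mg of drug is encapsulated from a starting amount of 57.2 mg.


Drug loading efficiency = (drug loaded / drug initial) * 100
DLE = 37.0 / 57.2 * 100
DLE = 0.6469 * 100
DLE = 64.69%

64.69


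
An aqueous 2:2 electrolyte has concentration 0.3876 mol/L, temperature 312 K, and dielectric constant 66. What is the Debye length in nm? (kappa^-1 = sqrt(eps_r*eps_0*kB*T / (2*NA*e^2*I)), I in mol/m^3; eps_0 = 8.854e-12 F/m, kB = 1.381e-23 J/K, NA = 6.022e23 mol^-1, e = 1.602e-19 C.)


Ionic strength I = 0.3876 * 2^2 * 1000 = 1550.4 mol/m^3
kappa^-1 = sqrt(66 * 8.854e-12 * 1.381e-23 * 312 / (2 * 6.022e23 * (1.602e-19)^2 * 1550.4))
kappa^-1 = 0.229 nm

0.229


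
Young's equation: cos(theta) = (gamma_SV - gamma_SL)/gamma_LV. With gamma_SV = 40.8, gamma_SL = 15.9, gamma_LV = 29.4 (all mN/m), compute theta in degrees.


cos(theta) = (gamma_SV - gamma_SL) / gamma_LV
cos(theta) = (40.8 - 15.9) / 29.4
cos(theta) = 0.846939
theta = arccos(0.846939) = 32.12 degrees

32.12


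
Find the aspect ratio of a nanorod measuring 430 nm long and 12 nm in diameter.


Aspect ratio AR = length / diameter
AR = 430 / 12
AR = 35.83

35.83


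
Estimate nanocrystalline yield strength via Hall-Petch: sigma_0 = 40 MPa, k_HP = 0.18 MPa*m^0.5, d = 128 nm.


d = 128 nm = 1.28e-07 m
sqrt(d) = 0.0003577709
Hall-Petch contribution = k / sqrt(d) = 0.18 / 0.0003577709 = 503.1 MPa
sigma = sigma_0 + k/sqrt(d) = 40 + 503.1 = 543.1 MPa

543.1


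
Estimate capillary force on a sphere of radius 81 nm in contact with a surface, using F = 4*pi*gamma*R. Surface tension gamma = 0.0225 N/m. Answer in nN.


Convert radius: R = 81 nm = 8.1e-08 m
F = 4 * pi * gamma * R
F = 4 * pi * 0.0225 * 8.1e-08
F = 2.29022e-08 N = 22.9022 nN

22.9022


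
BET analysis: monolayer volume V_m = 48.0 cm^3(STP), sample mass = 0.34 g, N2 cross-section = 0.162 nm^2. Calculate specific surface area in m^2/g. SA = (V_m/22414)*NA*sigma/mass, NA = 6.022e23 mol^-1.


Number of moles in monolayer = V_m / 22414 = 48.0 / 22414 = 0.00214152
Number of molecules = moles * NA = 0.00214152 * 6.022e23
SA = molecules * sigma / mass
SA = (48.0 / 22414) * 6.022e23 * 0.162e-18 / 0.34
SA = 614.5 m^2/g

614.5


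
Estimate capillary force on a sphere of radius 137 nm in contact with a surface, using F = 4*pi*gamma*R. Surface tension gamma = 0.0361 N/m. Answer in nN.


Convert radius: R = 137 nm = 1.37e-07 m
F = 4 * pi * gamma * R
F = 4 * pi * 0.0361 * 1.37e-07
F = 6.21495e-08 N = 62.1495 nN

62.1495


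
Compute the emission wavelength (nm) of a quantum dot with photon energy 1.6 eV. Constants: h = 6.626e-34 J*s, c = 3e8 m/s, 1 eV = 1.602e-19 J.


Convert energy: E = 1.6 eV = 1.6 * 1.602e-19 = 2.5632e-19 J
lambda = h*c / E = 6.626e-34 * 3e8 / 2.5632e-19
lambda = 7.75515e-07 m = 775.5 nm

775.5


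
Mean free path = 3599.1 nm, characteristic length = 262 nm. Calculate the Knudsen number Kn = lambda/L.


Knudsen number Kn = lambda / L
Kn = 3599.1 / 262
Kn = 13.737

13.737


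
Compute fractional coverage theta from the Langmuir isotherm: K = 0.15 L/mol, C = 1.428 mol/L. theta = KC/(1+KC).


Langmuir isotherm: theta = K*C / (1 + K*C)
K*C = 0.15 * 1.428 = 0.2142
theta = 0.2142 / (1 + 0.2142) = 0.2142 / 1.2142
theta = 0.1764

0.1764


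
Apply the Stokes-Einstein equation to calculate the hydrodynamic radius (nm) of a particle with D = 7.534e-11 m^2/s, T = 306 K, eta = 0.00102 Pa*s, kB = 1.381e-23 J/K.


Stokes-Einstein: R = kB*T / (6*pi*eta*D)
R = 1.381e-23 * 306 / (6 * pi * 0.00102 * 7.534e-11)
R = 2.91735e-09 m = 2.92 nm

2.92


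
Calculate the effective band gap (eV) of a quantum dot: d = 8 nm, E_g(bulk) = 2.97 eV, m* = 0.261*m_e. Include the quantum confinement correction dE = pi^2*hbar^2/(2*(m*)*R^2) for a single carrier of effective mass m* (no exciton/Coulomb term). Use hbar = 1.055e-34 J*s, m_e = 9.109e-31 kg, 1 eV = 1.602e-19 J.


Radius R = 8/2 nm = 4e-09 m
Confinement energy dE = pi^2 * hbar^2 / (2 * m_eff * m_e * R^2)
dE = pi^2 * (1.055e-34)^2 / (2 * 0.261 * 9.109e-31 * (4e-09)^2) J, divided by 1.602e-19 J/eV
dE = 0.0901 eV
Total band gap = E_g(bulk) + dE = 2.97 + 0.0901 = 3.0601 eV

3.0601


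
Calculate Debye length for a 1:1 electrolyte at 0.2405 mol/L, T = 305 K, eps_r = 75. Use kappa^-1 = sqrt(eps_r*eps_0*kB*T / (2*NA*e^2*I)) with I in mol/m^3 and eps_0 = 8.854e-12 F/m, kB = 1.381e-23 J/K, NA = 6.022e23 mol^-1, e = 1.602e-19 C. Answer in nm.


Ionic strength I = 0.2405 * 1^2 * 1000 = 240.5 mol/m^3
kappa^-1 = sqrt(75 * 8.854e-12 * 1.381e-23 * 305 / (2 * 6.022e23 * (1.602e-19)^2 * 240.5))
kappa^-1 = 0.613 nm

0.613


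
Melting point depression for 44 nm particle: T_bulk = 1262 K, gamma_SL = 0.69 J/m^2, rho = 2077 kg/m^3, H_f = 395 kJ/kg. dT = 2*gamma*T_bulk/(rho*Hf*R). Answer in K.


Radius R = 44/2 = 22 nm = 2.2e-08 m
Convert H_f = 395 kJ/kg = 395000 J/kg
dT = 2 * gamma_SL * T_bulk / (rho * H_f * R)
dT = 2 * 0.69 * 1262 / (2077 * 395000 * 2.2e-08)
dT = 96.5 K

96.5


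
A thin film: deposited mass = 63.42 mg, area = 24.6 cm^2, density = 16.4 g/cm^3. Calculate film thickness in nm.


Convert: m = 63.42 mg = 6.3420e-05 kg, A = 24.6 cm^2 = 2.4600e-03 m^2, rho = 16.4 g/cm^3 = 16400 kg/m^3
t = m / (A * rho)
t = 6.3420e-05 / (2.4600e-03 * 16400)
t = 1.5720e-06 m = 1572.0 nm

1572.0


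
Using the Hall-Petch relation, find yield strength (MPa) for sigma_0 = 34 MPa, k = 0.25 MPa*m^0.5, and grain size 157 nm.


d = 157 nm = 1.57e-07 m
sqrt(d) = 0.0003962323
Hall-Petch contribution = k / sqrt(d) = 0.25 / 0.0003962323 = 630.9 MPa
sigma = sigma_0 + k/sqrt(d) = 34 + 630.9 = 664.9 MPa

664.9


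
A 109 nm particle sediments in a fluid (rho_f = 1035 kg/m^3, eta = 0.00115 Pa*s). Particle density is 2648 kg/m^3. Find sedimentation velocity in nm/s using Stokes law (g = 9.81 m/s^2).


Radius R = 109/2 nm = 5.45e-08 m
Density difference = 2648 - 1035 = 1613 kg/m^3
v = 2 * R^2 * (rho_p - rho_f) * g / (9 * eta)
v = 2 * (5.45e-08)^2 * 1613 * 9.81 / (9 * 0.00115)
v = 9.08209e-09 m/s = 9.0821 nm/s

9.0821


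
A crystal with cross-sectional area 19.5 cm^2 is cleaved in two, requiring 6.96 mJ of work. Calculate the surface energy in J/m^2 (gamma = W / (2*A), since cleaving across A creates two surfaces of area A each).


Convert: A = 19.5 cm^2 = 0.00195 m^2, W = 6.96 mJ = 0.00696 J
Cleaving exposes two faces of area A, so total new surface = 2*A and gamma = W / (2*A)
gamma = 0.00696 / (2 * 0.00195)
gamma = 1.785 J/m^2

1.785


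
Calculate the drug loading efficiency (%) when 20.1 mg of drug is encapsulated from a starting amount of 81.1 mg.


Drug loading efficiency = (drug loaded / drug initial) * 100
DLE = 20.1 / 81.1 * 100
DLE = 0.2478 * 100
DLE = 24.78%

24.78


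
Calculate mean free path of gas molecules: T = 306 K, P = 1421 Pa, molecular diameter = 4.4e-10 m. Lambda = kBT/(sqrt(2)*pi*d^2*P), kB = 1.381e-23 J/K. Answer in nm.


Mean free path: lambda = kB*T / (sqrt(2) * pi * d^2 * P)
lambda = 1.381e-23 * 306 / (sqrt(2) * pi * (4.4e-10)^2 * 1421)
lambda = 3.45741e-06 m
lambda = 3457.41 nm

3457.41


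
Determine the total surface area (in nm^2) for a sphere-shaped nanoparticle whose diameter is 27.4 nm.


Radius r = 27.4/2 = 13.7 nm
Surface area SA = 4 * pi * r^2
SA = 4 * pi * (13.7)^2
SA = 2358.58 nm^2

2358.58


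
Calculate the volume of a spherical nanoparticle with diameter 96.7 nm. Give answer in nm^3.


Radius r = 96.7/2 = 48.35 nm
Volume V = (4/3) * pi * r^3
V = (4/3) * pi * (48.35)^3
V = 473454.28 nm^3

473454.28


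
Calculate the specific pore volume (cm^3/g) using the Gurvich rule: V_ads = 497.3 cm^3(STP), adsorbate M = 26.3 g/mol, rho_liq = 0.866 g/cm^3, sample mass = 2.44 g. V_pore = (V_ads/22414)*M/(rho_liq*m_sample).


Moles adsorbed n = V_ads / 22414 = 497.3 / 22414 = 2.218703e-02 mol
Liquid volume V_liq = n * M / rho_liq = 2.218703e-02 * 26.3 / 0.866 = 0.67381 cm^3
Specific pore volume V_pore = V_liq / m_sample = 0.67381 / 2.44
V_pore = 0.2762 cm^3/g

0.2762


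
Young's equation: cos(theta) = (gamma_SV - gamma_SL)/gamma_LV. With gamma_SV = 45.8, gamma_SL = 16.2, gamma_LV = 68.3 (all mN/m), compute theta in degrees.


cos(theta) = (gamma_SV - gamma_SL) / gamma_LV
cos(theta) = (45.8 - 16.2) / 68.3
cos(theta) = 0.433382
theta = arccos(0.433382) = 64.32 degrees

64.32


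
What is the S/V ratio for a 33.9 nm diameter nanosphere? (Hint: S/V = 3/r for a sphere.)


Radius r = 33.9/2 = 16.95 nm
S/V = 3 / r = 3 / 16.95
S/V = 0.177 nm^-1

0.177


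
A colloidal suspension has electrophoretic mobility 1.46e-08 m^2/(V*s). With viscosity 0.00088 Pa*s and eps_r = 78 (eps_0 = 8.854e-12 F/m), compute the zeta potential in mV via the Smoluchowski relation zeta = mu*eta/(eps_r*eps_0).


Smoluchowski equation: zeta = mu * eta / (eps_r * eps_0)
zeta = 1.46e-08 * 0.00088 / (78 * 8.854e-12)
zeta = 0.018604 V = 18.6 mV

18.6


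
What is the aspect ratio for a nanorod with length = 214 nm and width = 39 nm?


Aspect ratio AR = length / diameter
AR = 214 / 39
AR = 5.49

5.49


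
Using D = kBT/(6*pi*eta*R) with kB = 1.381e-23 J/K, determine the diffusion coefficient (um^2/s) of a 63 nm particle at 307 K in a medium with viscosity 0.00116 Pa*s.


Radius R = 63/2 = 31.5 nm = 3.15e-08 m
D = kB*T / (6*pi*eta*R)
D = 1.381e-23 * 307 / (6 * pi * 0.00116 * 3.15e-08)
D = 6.15549e-12 m^2/s = 6.155 um^2/s

6.155


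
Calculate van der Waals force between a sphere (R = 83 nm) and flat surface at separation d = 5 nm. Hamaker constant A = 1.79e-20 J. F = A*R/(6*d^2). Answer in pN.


Convert to SI: R = 83 nm = 8.3e-08 m, d = 5 nm = 5e-09 m
F = A * R / (6 * d^2)
F = 1.79e-20 * 8.3e-08 / (6 * (5e-09)^2)
F = 9.90467e-12 N = 9.905 pN

9.905


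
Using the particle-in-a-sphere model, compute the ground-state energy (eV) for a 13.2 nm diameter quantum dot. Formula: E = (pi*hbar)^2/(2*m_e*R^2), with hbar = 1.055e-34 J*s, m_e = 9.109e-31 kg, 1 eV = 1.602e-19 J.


Radius R = 13.2/2 = 6.6 nm = 6.6e-09 m
E = (pi * 1.055e-34)^2 / (2 * 9.109e-31 * (6.6e-09)^2)
E(J) = 1.38425e-21
E = E(J) / 1.602e-19 = 0.0086 eV

0.0086


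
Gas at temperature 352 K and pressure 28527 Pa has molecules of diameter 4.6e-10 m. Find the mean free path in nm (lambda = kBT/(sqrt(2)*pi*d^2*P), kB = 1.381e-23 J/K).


Mean free path: lambda = kB*T / (sqrt(2) * pi * d^2 * P)
lambda = 1.381e-23 * 352 / (sqrt(2) * pi * (4.6e-10)^2 * 28527)
lambda = 1.81259e-07 m
lambda = 181.26 nm

181.26


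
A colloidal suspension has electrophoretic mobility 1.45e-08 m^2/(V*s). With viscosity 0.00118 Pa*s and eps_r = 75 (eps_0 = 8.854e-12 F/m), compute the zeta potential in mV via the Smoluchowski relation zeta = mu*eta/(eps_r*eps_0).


Smoluchowski equation: zeta = mu * eta / (eps_r * eps_0)
zeta = 1.45e-08 * 0.00118 / (75 * 8.854e-12)
zeta = 0.025766 V = 25.77 mV

25.77


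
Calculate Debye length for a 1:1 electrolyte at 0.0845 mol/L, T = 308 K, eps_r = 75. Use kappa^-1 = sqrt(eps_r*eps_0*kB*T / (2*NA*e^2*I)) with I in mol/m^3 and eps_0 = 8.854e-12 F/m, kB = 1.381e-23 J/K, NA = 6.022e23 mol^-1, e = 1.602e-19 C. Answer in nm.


Ionic strength I = 0.0845 * 1^2 * 1000 = 84.5 mol/m^3
kappa^-1 = sqrt(75 * 8.854e-12 * 1.381e-23 * 308 / (2 * 6.022e23 * (1.602e-19)^2 * 84.5))
kappa^-1 = 1.04 nm

1.04


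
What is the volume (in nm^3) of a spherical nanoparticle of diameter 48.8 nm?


Radius r = 48.8/2 = 24.4 nm
Volume V = (4/3) * pi * r^3
V = (4/3) * pi * (24.4)^3
V = 60849.65 nm^3

60849.65


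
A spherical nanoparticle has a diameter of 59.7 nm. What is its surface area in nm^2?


Radius r = 59.7/2 = 29.85 nm
Surface area SA = 4 * pi * r^2
SA = 4 * pi * (29.85)^2
SA = 11196.92 nm^2

11196.92


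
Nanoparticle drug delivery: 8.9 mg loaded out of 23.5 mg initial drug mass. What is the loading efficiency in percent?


Drug loading efficiency = (drug loaded / drug initial) * 100
DLE = 8.9 / 23.5 * 100
DLE = 0.3787 * 100
DLE = 37.87%

37.87


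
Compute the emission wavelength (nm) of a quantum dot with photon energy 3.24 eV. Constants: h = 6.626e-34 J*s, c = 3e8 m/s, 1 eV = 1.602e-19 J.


Convert energy: E = 3.24 eV = 3.24 * 1.602e-19 = 5.19048e-19 J
lambda = h*c / E = 6.626e-34 * 3e8 / 5.19048e-19
lambda = 3.8297e-07 m = 383.0 nm

383.0


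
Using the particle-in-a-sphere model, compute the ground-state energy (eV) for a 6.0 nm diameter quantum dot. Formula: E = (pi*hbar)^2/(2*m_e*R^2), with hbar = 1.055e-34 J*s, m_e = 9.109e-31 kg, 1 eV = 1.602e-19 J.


Radius R = 6.0/2 = 3 nm = 3e-09 m
E = (pi * 1.055e-34)^2 / (2 * 9.109e-31 * (3e-09)^2)
E(J) = 6.69979e-21
E = E(J) / 1.602e-19 = 0.0418 eV

0.0418


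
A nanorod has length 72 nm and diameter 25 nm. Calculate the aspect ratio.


Aspect ratio AR = length / diameter
AR = 72 / 25
AR = 2.88

2.88


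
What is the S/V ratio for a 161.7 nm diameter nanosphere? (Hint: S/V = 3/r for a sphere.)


Radius r = 161.7/2 = 80.85 nm
S/V = 3 / r = 3 / 80.85
S/V = 0.0371 nm^-1

0.0371


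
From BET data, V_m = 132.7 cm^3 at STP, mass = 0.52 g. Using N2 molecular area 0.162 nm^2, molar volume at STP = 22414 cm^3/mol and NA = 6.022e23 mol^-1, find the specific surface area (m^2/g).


Number of moles in monolayer = V_m / 22414 = 132.7 / 22414 = 0.00592041
Number of molecules = moles * NA = 0.00592041 * 6.022e23
SA = molecules * sigma / mass
SA = (132.7 / 22414) * 6.022e23 * 0.162e-18 / 0.52
SA = 1110.7 m^2/g

1110.7


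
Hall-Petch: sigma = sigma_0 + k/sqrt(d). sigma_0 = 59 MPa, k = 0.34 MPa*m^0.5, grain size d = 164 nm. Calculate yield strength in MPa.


d = 164 nm = 1.64e-07 m
sqrt(d) = 0.0004049691
Hall-Petch contribution = k / sqrt(d) = 0.34 / 0.0004049691 = 839.6 MPa
sigma = sigma_0 + k/sqrt(d) = 59 + 839.6 = 898.6 MPa

898.6


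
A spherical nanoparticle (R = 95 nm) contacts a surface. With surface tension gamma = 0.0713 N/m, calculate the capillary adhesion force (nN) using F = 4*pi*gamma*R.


Convert radius: R = 95 nm = 9.5e-08 m
F = 4 * pi * gamma * R
F = 4 * pi * 0.0713 * 9.5e-08
F = 8.51183e-08 N = 85.1183 nN

85.1183


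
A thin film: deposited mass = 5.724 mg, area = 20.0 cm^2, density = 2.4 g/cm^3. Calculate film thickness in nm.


Convert: m = 5.724 mg = 5.7240e-06 kg, A = 20.0 cm^2 = 2.0000e-03 m^2, rho = 2.4 g/cm^3 = 2400 kg/m^3
t = m / (A * rho)
t = 5.7240e-06 / (2.0000e-03 * 2400)
t = 1.1925e-06 m = 1192.5 nm

1192.5


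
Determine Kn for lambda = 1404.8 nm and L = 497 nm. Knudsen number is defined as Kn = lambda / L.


Knudsen number Kn = lambda / L
Kn = 1404.8 / 497
Kn = 2.8266

2.8266


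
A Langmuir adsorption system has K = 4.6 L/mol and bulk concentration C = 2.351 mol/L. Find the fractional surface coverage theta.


Langmuir isotherm: theta = K*C / (1 + K*C)
K*C = 4.6 * 2.351 = 10.8146
theta = 10.8146 / (1 + 10.8146) = 10.8146 / 11.8146
theta = 0.9154

0.9154


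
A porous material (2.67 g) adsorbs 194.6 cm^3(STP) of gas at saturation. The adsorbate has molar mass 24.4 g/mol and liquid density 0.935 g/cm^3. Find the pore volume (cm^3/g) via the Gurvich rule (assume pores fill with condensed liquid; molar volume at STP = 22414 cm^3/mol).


Moles adsorbed n = V_ads / 22414 = 194.6 / 22414 = 8.682074e-03 mol
Liquid volume V_liq = n * M / rho_liq = 8.682074e-03 * 24.4 / 0.935 = 0.22657 cm^3
Specific pore volume V_pore = V_liq / m_sample = 0.22657 / 2.67
V_pore = 0.0849 cm^3/g

0.0849


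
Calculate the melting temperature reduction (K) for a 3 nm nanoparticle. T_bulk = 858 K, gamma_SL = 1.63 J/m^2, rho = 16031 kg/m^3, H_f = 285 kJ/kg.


Radius R = 3/2 = 1.5 nm = 1.5e-09 m
Convert H_f = 285 kJ/kg = 285000 J/kg
dT = 2 * gamma_SL * T_bulk / (rho * H_f * R)
dT = 2 * 1.63 * 858 / (16031 * 285000 * 1.5e-09)
dT = 408.1 K

408.1


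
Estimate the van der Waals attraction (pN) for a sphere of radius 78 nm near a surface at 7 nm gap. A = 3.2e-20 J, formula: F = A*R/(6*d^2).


Convert to SI: R = 78 nm = 7.8e-08 m, d = 7 nm = 7e-09 m
F = A * R / (6 * d^2)
F = 3.2e-20 * 7.8e-08 / (6 * (7e-09)^2)
F = 8.4898e-12 N = 8.49 pN

8.49


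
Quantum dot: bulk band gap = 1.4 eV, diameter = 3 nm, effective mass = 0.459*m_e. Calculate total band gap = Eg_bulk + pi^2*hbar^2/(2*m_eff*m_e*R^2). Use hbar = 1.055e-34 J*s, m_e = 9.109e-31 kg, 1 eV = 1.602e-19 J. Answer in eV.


Radius R = 3/2 nm = 1.5e-09 m
Confinement energy dE = pi^2 * hbar^2 / (2 * m_eff * m_e * R^2)
dE = pi^2 * (1.055e-34)^2 / (2 * 0.459 * 9.109e-31 * (1.5e-09)^2) J, divided by 1.602e-19 J/eV
dE = 0.3645 eV
Total band gap = E_g(bulk) + dE = 1.4 + 0.3645 = 1.7645 eV

1.7645


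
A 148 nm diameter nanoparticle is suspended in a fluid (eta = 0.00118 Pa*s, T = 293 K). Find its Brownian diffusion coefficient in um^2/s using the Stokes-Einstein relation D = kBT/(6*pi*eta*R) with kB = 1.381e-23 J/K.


Radius R = 148/2 = 74 nm = 7.4e-08 m
D = kB*T / (6*pi*eta*R)
D = 1.381e-23 * 293 / (6 * pi * 0.00118 * 7.4e-08)
D = 2.45837e-12 m^2/s = 2.458 um^2/s

2.458


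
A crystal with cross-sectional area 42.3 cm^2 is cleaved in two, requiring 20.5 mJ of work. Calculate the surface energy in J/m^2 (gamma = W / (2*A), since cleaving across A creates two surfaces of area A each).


Convert: A = 42.3 cm^2 = 0.00423 m^2, W = 20.5 mJ = 0.0205 J
Cleaving exposes two faces of area A, so total new surface = 2*A and gamma = W / (2*A)
gamma = 0.0205 / (2 * 0.00423)
gamma = 2.423 J/m^2

2.423


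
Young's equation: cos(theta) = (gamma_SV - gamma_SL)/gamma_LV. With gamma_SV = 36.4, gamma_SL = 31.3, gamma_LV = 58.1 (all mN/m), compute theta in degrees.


cos(theta) = (gamma_SV - gamma_SL) / gamma_LV
cos(theta) = (36.4 - 31.3) / 58.1
cos(theta) = 0.08778
theta = arccos(0.08778) = 84.96 degrees

84.96


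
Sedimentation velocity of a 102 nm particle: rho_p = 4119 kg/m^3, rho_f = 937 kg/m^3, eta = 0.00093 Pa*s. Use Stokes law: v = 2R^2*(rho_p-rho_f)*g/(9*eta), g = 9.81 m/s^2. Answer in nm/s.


Radius R = 102/2 nm = 5.1e-08 m
Density difference = 4119 - 937 = 3182 kg/m^3
v = 2 * R^2 * (rho_p - rho_f) * g / (9 * eta)
v = 2 * (5.1e-08)^2 * 3182 * 9.81 / (9 * 0.00093)
v = 1.94006e-08 m/s = 19.4006 nm/s

19.4006


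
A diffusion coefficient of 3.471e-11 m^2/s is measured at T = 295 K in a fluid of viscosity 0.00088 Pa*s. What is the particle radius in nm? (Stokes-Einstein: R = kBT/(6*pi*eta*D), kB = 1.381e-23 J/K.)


Stokes-Einstein: R = kB*T / (6*pi*eta*D)
R = 1.381e-23 * 295 / (6 * pi * 0.00088 * 3.471e-11)
R = 7.07583e-09 m = 7.08 nm

7.08


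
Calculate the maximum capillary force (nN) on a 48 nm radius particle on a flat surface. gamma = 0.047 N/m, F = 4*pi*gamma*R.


Convert radius: R = 48 nm = 4.8e-08 m
F = 4 * pi * gamma * R
F = 4 * pi * 0.047 * 4.8e-08
F = 2.83497e-08 N = 28.3497 nN

28.3497


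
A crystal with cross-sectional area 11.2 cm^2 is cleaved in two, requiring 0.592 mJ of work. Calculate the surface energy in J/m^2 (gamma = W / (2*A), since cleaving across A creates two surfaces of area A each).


Convert: A = 11.2 cm^2 = 0.00112 m^2, W = 0.592 mJ = 0.000592 J
Cleaving exposes two faces of area A, so total new surface = 2*A and gamma = W / (2*A)
gamma = 0.000592 / (2 * 0.00112)
gamma = 0.264 J/m^2

0.264


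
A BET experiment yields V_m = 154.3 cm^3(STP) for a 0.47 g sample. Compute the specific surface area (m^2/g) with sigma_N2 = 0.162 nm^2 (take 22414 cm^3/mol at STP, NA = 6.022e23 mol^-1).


Number of moles in monolayer = V_m / 22414 = 154.3 / 22414 = 0.00688409
Number of molecules = moles * NA = 0.00688409 * 6.022e23
SA = molecules * sigma / mass
SA = (154.3 / 22414) * 6.022e23 * 0.162e-18 / 0.47
SA = 1428.9 m^2/g

1428.9


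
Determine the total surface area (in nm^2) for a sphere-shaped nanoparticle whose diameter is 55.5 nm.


Radius r = 55.5/2 = 27.75 nm
Surface area SA = 4 * pi * r^2
SA = 4 * pi * (27.75)^2
SA = 9676.89 nm^2

9676.89


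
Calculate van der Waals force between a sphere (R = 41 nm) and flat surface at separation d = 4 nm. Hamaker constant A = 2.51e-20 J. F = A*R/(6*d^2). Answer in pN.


Convert to SI: R = 41 nm = 4.1e-08 m, d = 4 nm = 4e-09 m
F = A * R / (6 * d^2)
F = 2.51e-20 * 4.1e-08 / (6 * (4e-09)^2)
F = 1.07198e-11 N = 10.72 pN

10.72


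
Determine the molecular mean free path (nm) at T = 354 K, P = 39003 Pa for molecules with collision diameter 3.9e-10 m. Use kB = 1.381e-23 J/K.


Mean free path: lambda = kB*T / (sqrt(2) * pi * d^2 * P)
lambda = 1.381e-23 * 354 / (sqrt(2) * pi * (3.9e-10)^2 * 39003)
lambda = 1.85483e-07 m
lambda = 185.48 nm

185.48


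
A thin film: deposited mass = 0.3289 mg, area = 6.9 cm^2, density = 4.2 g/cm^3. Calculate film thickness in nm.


Convert: m = 0.3289 mg = 3.2890e-07 kg, A = 6.9 cm^2 = 6.9000e-04 m^2, rho = 4.2 g/cm^3 = 4200 kg/m^3
t = m / (A * rho)
t = 3.2890e-07 / (6.9000e-04 * 4200)
t = 1.1349e-07 m = 113.5 nm

113.5


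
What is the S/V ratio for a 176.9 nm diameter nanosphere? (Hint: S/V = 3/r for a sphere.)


Radius r = 176.9/2 = 88.45 nm
S/V = 3 / r = 3 / 88.45
S/V = 0.0339 nm^-1

0.0339


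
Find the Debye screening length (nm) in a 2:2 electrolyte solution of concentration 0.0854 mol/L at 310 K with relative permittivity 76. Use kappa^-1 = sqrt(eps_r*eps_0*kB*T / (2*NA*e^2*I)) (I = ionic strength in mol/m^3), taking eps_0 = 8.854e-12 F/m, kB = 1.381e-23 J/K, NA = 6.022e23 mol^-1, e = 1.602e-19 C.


Ionic strength I = 0.0854 * 2^2 * 1000 = 341.6 mol/m^3
kappa^-1 = sqrt(76 * 8.854e-12 * 1.381e-23 * 310 / (2 * 6.022e23 * (1.602e-19)^2 * 341.6))
kappa^-1 = 0.522 nm

0.522


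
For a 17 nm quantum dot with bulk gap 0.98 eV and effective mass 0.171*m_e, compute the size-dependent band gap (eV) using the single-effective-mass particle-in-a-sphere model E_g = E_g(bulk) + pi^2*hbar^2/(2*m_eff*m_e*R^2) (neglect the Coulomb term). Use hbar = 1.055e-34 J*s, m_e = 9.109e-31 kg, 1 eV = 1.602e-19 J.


Radius R = 17/2 nm = 8.5e-09 m
Confinement energy dE = pi^2 * hbar^2 / (2 * m_eff * m_e * R^2)
dE = pi^2 * (1.055e-34)^2 / (2 * 0.171 * 9.109e-31 * (8.5e-09)^2) J, divided by 1.602e-19 J/eV
dE = 0.0305 eV
Total band gap = E_g(bulk) + dE = 0.98 + 0.0305 = 1.0105 eV

1.0105
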